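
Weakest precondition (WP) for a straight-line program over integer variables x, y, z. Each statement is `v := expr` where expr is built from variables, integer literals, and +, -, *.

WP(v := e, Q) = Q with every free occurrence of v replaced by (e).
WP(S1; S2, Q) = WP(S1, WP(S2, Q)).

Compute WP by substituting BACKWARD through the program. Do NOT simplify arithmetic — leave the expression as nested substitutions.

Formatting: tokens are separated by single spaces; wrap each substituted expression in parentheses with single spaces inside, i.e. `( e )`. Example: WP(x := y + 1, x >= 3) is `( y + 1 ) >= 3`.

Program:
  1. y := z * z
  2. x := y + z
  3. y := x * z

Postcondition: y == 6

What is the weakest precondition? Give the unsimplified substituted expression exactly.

Answer: ( ( ( z * z ) + z ) * z ) == 6

Derivation:
post: y == 6
stmt 3: y := x * z  -- replace 1 occurrence(s) of y with (x * z)
  => ( x * z ) == 6
stmt 2: x := y + z  -- replace 1 occurrence(s) of x with (y + z)
  => ( ( y + z ) * z ) == 6
stmt 1: y := z * z  -- replace 1 occurrence(s) of y with (z * z)
  => ( ( ( z * z ) + z ) * z ) == 6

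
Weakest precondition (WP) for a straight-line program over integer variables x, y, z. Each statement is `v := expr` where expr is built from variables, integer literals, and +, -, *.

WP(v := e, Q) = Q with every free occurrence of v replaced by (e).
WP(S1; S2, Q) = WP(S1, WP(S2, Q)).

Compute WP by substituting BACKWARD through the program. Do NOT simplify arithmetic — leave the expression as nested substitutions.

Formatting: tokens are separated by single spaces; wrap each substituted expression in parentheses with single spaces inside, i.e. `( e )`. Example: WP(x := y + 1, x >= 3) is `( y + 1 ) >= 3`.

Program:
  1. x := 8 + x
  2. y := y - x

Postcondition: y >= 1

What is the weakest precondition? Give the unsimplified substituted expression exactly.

Answer: ( y - ( 8 + x ) ) >= 1

Derivation:
post: y >= 1
stmt 2: y := y - x  -- replace 1 occurrence(s) of y with (y - x)
  => ( y - x ) >= 1
stmt 1: x := 8 + x  -- replace 1 occurrence(s) of x with (8 + x)
  => ( y - ( 8 + x ) ) >= 1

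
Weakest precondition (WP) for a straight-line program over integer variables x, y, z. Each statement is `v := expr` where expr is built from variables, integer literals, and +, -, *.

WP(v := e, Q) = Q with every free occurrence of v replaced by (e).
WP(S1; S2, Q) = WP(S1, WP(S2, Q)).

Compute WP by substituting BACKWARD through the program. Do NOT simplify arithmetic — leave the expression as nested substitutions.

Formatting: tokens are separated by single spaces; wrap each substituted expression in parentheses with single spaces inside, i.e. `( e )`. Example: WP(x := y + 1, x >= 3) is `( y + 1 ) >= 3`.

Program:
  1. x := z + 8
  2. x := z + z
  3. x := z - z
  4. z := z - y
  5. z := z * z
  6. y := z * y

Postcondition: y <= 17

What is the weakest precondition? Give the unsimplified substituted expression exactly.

post: y <= 17
stmt 6: y := z * y  -- replace 1 occurrence(s) of y with (z * y)
  => ( z * y ) <= 17
stmt 5: z := z * z  -- replace 1 occurrence(s) of z with (z * z)
  => ( ( z * z ) * y ) <= 17
stmt 4: z := z - y  -- replace 2 occurrence(s) of z with (z - y)
  => ( ( ( z - y ) * ( z - y ) ) * y ) <= 17
stmt 3: x := z - z  -- replace 0 occurrence(s) of x with (z - z)
  => ( ( ( z - y ) * ( z - y ) ) * y ) <= 17
stmt 2: x := z + z  -- replace 0 occurrence(s) of x with (z + z)
  => ( ( ( z - y ) * ( z - y ) ) * y ) <= 17
stmt 1: x := z + 8  -- replace 0 occurrence(s) of x with (z + 8)
  => ( ( ( z - y ) * ( z - y ) ) * y ) <= 17

Answer: ( ( ( z - y ) * ( z - y ) ) * y ) <= 17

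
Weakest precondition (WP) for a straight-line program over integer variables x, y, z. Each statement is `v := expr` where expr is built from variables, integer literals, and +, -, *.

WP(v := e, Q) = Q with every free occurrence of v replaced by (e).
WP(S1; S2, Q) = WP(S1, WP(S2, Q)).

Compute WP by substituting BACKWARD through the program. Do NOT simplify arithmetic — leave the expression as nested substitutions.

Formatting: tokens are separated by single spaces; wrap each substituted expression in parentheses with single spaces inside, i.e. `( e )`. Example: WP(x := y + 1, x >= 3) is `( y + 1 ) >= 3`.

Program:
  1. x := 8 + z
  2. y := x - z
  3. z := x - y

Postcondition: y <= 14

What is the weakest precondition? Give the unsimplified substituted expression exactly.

Answer: ( ( 8 + z ) - z ) <= 14

Derivation:
post: y <= 14
stmt 3: z := x - y  -- replace 0 occurrence(s) of z with (x - y)
  => y <= 14
stmt 2: y := x - z  -- replace 1 occurrence(s) of y with (x - z)
  => ( x - z ) <= 14
stmt 1: x := 8 + z  -- replace 1 occurrence(s) of x with (8 + z)
  => ( ( 8 + z ) - z ) <= 14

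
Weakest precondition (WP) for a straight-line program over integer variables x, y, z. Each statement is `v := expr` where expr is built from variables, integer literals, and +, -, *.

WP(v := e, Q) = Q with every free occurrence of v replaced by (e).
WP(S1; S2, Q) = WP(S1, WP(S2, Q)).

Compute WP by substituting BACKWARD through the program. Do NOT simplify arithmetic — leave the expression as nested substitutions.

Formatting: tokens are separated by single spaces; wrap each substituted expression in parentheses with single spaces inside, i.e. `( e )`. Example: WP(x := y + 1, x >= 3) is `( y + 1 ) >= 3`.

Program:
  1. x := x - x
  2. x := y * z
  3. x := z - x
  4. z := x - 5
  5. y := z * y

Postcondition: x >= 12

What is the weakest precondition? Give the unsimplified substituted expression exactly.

post: x >= 12
stmt 5: y := z * y  -- replace 0 occurrence(s) of y with (z * y)
  => x >= 12
stmt 4: z := x - 5  -- replace 0 occurrence(s) of z with (x - 5)
  => x >= 12
stmt 3: x := z - x  -- replace 1 occurrence(s) of x with (z - x)
  => ( z - x ) >= 12
stmt 2: x := y * z  -- replace 1 occurrence(s) of x with (y * z)
  => ( z - ( y * z ) ) >= 12
stmt 1: x := x - x  -- replace 0 occurrence(s) of x with (x - x)
  => ( z - ( y * z ) ) >= 12

Answer: ( z - ( y * z ) ) >= 12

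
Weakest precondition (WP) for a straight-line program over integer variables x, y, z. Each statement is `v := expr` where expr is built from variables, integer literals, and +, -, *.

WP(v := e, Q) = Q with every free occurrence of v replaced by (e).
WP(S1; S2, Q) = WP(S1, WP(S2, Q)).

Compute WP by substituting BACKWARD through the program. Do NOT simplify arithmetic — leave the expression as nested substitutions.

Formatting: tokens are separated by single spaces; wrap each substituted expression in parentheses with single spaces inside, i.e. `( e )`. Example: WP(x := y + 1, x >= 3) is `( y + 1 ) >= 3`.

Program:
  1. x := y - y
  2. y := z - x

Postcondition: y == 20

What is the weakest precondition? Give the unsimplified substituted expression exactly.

post: y == 20
stmt 2: y := z - x  -- replace 1 occurrence(s) of y with (z - x)
  => ( z - x ) == 20
stmt 1: x := y - y  -- replace 1 occurrence(s) of x with (y - y)
  => ( z - ( y - y ) ) == 20

Answer: ( z - ( y - y ) ) == 20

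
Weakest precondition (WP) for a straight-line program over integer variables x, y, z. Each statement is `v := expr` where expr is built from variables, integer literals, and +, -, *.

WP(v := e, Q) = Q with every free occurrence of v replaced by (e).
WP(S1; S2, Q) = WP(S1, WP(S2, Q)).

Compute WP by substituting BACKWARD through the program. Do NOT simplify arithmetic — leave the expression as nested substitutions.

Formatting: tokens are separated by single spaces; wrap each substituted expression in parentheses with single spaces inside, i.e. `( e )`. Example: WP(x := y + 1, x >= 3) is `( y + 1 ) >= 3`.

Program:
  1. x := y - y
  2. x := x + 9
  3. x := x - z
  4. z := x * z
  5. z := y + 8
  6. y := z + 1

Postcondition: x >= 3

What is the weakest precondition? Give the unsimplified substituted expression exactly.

post: x >= 3
stmt 6: y := z + 1  -- replace 0 occurrence(s) of y with (z + 1)
  => x >= 3
stmt 5: z := y + 8  -- replace 0 occurrence(s) of z with (y + 8)
  => x >= 3
stmt 4: z := x * z  -- replace 0 occurrence(s) of z with (x * z)
  => x >= 3
stmt 3: x := x - z  -- replace 1 occurrence(s) of x with (x - z)
  => ( x - z ) >= 3
stmt 2: x := x + 9  -- replace 1 occurrence(s) of x with (x + 9)
  => ( ( x + 9 ) - z ) >= 3
stmt 1: x := y - y  -- replace 1 occurrence(s) of x with (y - y)
  => ( ( ( y - y ) + 9 ) - z ) >= 3

Answer: ( ( ( y - y ) + 9 ) - z ) >= 3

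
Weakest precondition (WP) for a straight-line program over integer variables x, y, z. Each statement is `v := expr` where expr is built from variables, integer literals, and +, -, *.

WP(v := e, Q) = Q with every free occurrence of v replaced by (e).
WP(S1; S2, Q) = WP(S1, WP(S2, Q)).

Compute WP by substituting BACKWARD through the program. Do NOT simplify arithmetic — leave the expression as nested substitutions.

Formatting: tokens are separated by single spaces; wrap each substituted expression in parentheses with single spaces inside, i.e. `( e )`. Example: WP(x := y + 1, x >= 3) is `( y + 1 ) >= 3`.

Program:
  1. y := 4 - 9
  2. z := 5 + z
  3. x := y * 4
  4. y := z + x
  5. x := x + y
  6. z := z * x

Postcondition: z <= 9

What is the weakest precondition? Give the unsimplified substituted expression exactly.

post: z <= 9
stmt 6: z := z * x  -- replace 1 occurrence(s) of z with (z * x)
  => ( z * x ) <= 9
stmt 5: x := x + y  -- replace 1 occurrence(s) of x with (x + y)
  => ( z * ( x + y ) ) <= 9
stmt 4: y := z + x  -- replace 1 occurrence(s) of y with (z + x)
  => ( z * ( x + ( z + x ) ) ) <= 9
stmt 3: x := y * 4  -- replace 2 occurrence(s) of x with (y * 4)
  => ( z * ( ( y * 4 ) + ( z + ( y * 4 ) ) ) ) <= 9
stmt 2: z := 5 + z  -- replace 2 occurrence(s) of z with (5 + z)
  => ( ( 5 + z ) * ( ( y * 4 ) + ( ( 5 + z ) + ( y * 4 ) ) ) ) <= 9
stmt 1: y := 4 - 9  -- replace 2 occurrence(s) of y with (4 - 9)
  => ( ( 5 + z ) * ( ( ( 4 - 9 ) * 4 ) + ( ( 5 + z ) + ( ( 4 - 9 ) * 4 ) ) ) ) <= 9

Answer: ( ( 5 + z ) * ( ( ( 4 - 9 ) * 4 ) + ( ( 5 + z ) + ( ( 4 - 9 ) * 4 ) ) ) ) <= 9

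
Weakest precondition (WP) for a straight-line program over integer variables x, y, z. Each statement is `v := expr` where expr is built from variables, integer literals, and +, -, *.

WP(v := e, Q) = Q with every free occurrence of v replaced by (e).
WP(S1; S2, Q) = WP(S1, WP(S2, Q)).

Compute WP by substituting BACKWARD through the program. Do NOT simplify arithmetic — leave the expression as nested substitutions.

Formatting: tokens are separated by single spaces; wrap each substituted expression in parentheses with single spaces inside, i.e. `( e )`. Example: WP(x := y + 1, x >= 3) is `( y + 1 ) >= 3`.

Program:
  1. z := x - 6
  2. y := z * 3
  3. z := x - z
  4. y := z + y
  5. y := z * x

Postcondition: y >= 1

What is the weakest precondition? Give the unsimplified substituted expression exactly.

post: y >= 1
stmt 5: y := z * x  -- replace 1 occurrence(s) of y with (z * x)
  => ( z * x ) >= 1
stmt 4: y := z + y  -- replace 0 occurrence(s) of y with (z + y)
  => ( z * x ) >= 1
stmt 3: z := x - z  -- replace 1 occurrence(s) of z with (x - z)
  => ( ( x - z ) * x ) >= 1
stmt 2: y := z * 3  -- replace 0 occurrence(s) of y with (z * 3)
  => ( ( x - z ) * x ) >= 1
stmt 1: z := x - 6  -- replace 1 occurrence(s) of z with (x - 6)
  => ( ( x - ( x - 6 ) ) * x ) >= 1

Answer: ( ( x - ( x - 6 ) ) * x ) >= 1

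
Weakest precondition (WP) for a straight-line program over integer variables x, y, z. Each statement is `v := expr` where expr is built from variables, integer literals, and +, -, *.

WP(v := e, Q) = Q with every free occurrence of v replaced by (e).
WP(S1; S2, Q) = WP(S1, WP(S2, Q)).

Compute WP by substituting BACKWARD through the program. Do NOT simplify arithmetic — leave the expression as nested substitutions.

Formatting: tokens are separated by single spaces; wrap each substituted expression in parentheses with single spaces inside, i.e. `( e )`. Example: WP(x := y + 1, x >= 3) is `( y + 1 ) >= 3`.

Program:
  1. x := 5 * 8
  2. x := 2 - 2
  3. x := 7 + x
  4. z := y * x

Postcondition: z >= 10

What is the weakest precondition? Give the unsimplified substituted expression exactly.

Answer: ( y * ( 7 + ( 2 - 2 ) ) ) >= 10

Derivation:
post: z >= 10
stmt 4: z := y * x  -- replace 1 occurrence(s) of z with (y * x)
  => ( y * x ) >= 10
stmt 3: x := 7 + x  -- replace 1 occurrence(s) of x with (7 + x)
  => ( y * ( 7 + x ) ) >= 10
stmt 2: x := 2 - 2  -- replace 1 occurrence(s) of x with (2 - 2)
  => ( y * ( 7 + ( 2 - 2 ) ) ) >= 10
stmt 1: x := 5 * 8  -- replace 0 occurrence(s) of x with (5 * 8)
  => ( y * ( 7 + ( 2 - 2 ) ) ) >= 10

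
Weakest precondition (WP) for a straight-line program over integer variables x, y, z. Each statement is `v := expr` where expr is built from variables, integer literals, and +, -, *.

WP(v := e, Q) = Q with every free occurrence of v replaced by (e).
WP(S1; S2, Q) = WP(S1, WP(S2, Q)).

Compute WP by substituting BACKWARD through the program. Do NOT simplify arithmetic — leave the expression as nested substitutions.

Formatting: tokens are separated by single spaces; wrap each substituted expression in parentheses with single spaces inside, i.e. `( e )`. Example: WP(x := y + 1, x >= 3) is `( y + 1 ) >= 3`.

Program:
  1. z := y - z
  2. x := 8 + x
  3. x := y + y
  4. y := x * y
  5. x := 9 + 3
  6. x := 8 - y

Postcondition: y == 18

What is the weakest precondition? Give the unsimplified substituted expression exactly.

post: y == 18
stmt 6: x := 8 - y  -- replace 0 occurrence(s) of x with (8 - y)
  => y == 18
stmt 5: x := 9 + 3  -- replace 0 occurrence(s) of x with (9 + 3)
  => y == 18
stmt 4: y := x * y  -- replace 1 occurrence(s) of y with (x * y)
  => ( x * y ) == 18
stmt 3: x := y + y  -- replace 1 occurrence(s) of x with (y + y)
  => ( ( y + y ) * y ) == 18
stmt 2: x := 8 + x  -- replace 0 occurrence(s) of x with (8 + x)
  => ( ( y + y ) * y ) == 18
stmt 1: z := y - z  -- replace 0 occurrence(s) of z with (y - z)
  => ( ( y + y ) * y ) == 18

Answer: ( ( y + y ) * y ) == 18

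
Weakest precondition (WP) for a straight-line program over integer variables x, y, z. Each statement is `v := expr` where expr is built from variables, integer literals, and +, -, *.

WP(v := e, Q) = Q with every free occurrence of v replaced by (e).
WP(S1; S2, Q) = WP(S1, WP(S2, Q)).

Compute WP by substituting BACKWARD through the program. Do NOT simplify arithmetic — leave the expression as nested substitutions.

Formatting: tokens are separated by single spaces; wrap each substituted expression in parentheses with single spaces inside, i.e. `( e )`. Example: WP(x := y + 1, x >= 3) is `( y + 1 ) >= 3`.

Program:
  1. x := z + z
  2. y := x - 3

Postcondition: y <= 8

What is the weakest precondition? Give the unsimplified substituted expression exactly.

Answer: ( ( z + z ) - 3 ) <= 8

Derivation:
post: y <= 8
stmt 2: y := x - 3  -- replace 1 occurrence(s) of y with (x - 3)
  => ( x - 3 ) <= 8
stmt 1: x := z + z  -- replace 1 occurrence(s) of x with (z + z)
  => ( ( z + z ) - 3 ) <= 8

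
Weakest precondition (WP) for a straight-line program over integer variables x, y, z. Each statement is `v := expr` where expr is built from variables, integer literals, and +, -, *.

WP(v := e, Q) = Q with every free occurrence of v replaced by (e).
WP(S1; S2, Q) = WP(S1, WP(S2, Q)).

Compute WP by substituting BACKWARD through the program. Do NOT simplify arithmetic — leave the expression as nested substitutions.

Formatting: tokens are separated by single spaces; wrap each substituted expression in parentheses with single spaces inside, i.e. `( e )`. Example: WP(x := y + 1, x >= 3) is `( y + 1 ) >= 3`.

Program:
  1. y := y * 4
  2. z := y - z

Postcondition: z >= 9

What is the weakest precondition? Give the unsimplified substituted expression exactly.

post: z >= 9
stmt 2: z := y - z  -- replace 1 occurrence(s) of z with (y - z)
  => ( y - z ) >= 9
stmt 1: y := y * 4  -- replace 1 occurrence(s) of y with (y * 4)
  => ( ( y * 4 ) - z ) >= 9

Answer: ( ( y * 4 ) - z ) >= 9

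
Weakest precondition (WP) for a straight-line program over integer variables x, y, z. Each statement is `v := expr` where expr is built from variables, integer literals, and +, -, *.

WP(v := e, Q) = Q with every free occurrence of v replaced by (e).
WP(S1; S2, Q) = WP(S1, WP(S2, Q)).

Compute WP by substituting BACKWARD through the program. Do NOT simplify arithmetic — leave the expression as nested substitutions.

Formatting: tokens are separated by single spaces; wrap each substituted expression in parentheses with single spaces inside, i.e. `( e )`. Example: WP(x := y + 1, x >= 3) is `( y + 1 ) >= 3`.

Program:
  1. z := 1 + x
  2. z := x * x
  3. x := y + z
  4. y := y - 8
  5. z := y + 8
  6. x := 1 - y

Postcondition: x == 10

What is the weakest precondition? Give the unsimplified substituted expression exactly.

Answer: ( 1 - ( y - 8 ) ) == 10

Derivation:
post: x == 10
stmt 6: x := 1 - y  -- replace 1 occurrence(s) of x with (1 - y)
  => ( 1 - y ) == 10
stmt 5: z := y + 8  -- replace 0 occurrence(s) of z with (y + 8)
  => ( 1 - y ) == 10
stmt 4: y := y - 8  -- replace 1 occurrence(s) of y with (y - 8)
  => ( 1 - ( y - 8 ) ) == 10
stmt 3: x := y + z  -- replace 0 occurrence(s) of x with (y + z)
  => ( 1 - ( y - 8 ) ) == 10
stmt 2: z := x * x  -- replace 0 occurrence(s) of z with (x * x)
  => ( 1 - ( y - 8 ) ) == 10
stmt 1: z := 1 + x  -- replace 0 occurrence(s) of z with (1 + x)
  => ( 1 - ( y - 8 ) ) == 10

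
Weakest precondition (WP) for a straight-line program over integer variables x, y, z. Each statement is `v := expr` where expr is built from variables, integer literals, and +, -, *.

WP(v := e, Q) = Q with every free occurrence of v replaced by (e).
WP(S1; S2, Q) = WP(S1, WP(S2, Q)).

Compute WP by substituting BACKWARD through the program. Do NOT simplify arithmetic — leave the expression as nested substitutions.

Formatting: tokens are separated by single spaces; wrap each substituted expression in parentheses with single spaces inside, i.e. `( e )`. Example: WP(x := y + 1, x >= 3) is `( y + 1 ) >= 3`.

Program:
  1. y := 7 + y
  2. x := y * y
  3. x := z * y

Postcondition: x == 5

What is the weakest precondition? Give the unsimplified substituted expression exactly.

Answer: ( z * ( 7 + y ) ) == 5

Derivation:
post: x == 5
stmt 3: x := z * y  -- replace 1 occurrence(s) of x with (z * y)
  => ( z * y ) == 5
stmt 2: x := y * y  -- replace 0 occurrence(s) of x with (y * y)
  => ( z * y ) == 5
stmt 1: y := 7 + y  -- replace 1 occurrence(s) of y with (7 + y)
  => ( z * ( 7 + y ) ) == 5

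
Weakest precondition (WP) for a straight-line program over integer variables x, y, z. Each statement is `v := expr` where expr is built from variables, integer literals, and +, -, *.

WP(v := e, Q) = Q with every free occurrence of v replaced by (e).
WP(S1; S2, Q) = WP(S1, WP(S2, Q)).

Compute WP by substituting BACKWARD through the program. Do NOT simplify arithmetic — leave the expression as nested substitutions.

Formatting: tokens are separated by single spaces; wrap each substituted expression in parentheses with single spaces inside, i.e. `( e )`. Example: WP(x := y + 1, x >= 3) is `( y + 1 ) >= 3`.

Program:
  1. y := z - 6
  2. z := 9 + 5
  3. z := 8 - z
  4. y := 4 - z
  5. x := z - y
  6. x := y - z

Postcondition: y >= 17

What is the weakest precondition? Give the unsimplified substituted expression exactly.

Answer: ( 4 - ( 8 - ( 9 + 5 ) ) ) >= 17

Derivation:
post: y >= 17
stmt 6: x := y - z  -- replace 0 occurrence(s) of x with (y - z)
  => y >= 17
stmt 5: x := z - y  -- replace 0 occurrence(s) of x with (z - y)
  => y >= 17
stmt 4: y := 4 - z  -- replace 1 occurrence(s) of y with (4 - z)
  => ( 4 - z ) >= 17
stmt 3: z := 8 - z  -- replace 1 occurrence(s) of z with (8 - z)
  => ( 4 - ( 8 - z ) ) >= 17
stmt 2: z := 9 + 5  -- replace 1 occurrence(s) of z with (9 + 5)
  => ( 4 - ( 8 - ( 9 + 5 ) ) ) >= 17
stmt 1: y := z - 6  -- replace 0 occurrence(s) of y with (z - 6)
  => ( 4 - ( 8 - ( 9 + 5 ) ) ) >= 17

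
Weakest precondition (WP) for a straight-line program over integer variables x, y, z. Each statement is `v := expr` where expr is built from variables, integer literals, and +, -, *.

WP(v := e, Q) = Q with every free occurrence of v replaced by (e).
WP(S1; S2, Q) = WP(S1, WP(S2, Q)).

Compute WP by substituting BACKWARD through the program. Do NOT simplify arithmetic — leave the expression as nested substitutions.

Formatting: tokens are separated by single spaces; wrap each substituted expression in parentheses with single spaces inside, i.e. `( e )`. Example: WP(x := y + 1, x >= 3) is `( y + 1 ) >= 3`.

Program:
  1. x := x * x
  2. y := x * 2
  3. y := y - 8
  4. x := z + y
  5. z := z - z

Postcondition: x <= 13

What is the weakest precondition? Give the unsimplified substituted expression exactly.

Answer: ( z + ( ( ( x * x ) * 2 ) - 8 ) ) <= 13

Derivation:
post: x <= 13
stmt 5: z := z - z  -- replace 0 occurrence(s) of z with (z - z)
  => x <= 13
stmt 4: x := z + y  -- replace 1 occurrence(s) of x with (z + y)
  => ( z + y ) <= 13
stmt 3: y := y - 8  -- replace 1 occurrence(s) of y with (y - 8)
  => ( z + ( y - 8 ) ) <= 13
stmt 2: y := x * 2  -- replace 1 occurrence(s) of y with (x * 2)
  => ( z + ( ( x * 2 ) - 8 ) ) <= 13
stmt 1: x := x * x  -- replace 1 occurrence(s) of x with (x * x)
  => ( z + ( ( ( x * x ) * 2 ) - 8 ) ) <= 13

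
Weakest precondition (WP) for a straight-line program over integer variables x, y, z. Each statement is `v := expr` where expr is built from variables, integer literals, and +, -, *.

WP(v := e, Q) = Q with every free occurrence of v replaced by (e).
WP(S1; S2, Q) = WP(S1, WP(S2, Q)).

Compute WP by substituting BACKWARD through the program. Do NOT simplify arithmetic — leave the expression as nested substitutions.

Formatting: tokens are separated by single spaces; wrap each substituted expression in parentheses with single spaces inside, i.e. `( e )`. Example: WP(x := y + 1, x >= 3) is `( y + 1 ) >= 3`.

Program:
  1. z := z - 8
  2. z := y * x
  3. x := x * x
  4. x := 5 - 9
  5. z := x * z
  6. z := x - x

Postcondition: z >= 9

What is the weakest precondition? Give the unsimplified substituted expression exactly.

post: z >= 9
stmt 6: z := x - x  -- replace 1 occurrence(s) of z with (x - x)
  => ( x - x ) >= 9
stmt 5: z := x * z  -- replace 0 occurrence(s) of z with (x * z)
  => ( x - x ) >= 9
stmt 4: x := 5 - 9  -- replace 2 occurrence(s) of x with (5 - 9)
  => ( ( 5 - 9 ) - ( 5 - 9 ) ) >= 9
stmt 3: x := x * x  -- replace 0 occurrence(s) of x with (x * x)
  => ( ( 5 - 9 ) - ( 5 - 9 ) ) >= 9
stmt 2: z := y * x  -- replace 0 occurrence(s) of z with (y * x)
  => ( ( 5 - 9 ) - ( 5 - 9 ) ) >= 9
stmt 1: z := z - 8  -- replace 0 occurrence(s) of z with (z - 8)
  => ( ( 5 - 9 ) - ( 5 - 9 ) ) >= 9

Answer: ( ( 5 - 9 ) - ( 5 - 9 ) ) >= 9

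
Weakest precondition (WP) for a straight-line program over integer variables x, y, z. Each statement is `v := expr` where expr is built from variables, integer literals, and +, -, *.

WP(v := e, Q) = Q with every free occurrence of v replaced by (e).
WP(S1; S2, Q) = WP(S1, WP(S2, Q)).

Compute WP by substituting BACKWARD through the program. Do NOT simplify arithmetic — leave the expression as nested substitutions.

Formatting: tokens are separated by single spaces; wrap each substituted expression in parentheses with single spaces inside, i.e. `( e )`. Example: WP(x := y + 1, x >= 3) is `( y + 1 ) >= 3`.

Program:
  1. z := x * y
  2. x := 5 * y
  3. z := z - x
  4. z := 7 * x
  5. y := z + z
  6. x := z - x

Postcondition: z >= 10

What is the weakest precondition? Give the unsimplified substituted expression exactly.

post: z >= 10
stmt 6: x := z - x  -- replace 0 occurrence(s) of x with (z - x)
  => z >= 10
stmt 5: y := z + z  -- replace 0 occurrence(s) of y with (z + z)
  => z >= 10
stmt 4: z := 7 * x  -- replace 1 occurrence(s) of z with (7 * x)
  => ( 7 * x ) >= 10
stmt 3: z := z - x  -- replace 0 occurrence(s) of z with (z - x)
  => ( 7 * x ) >= 10
stmt 2: x := 5 * y  -- replace 1 occurrence(s) of x with (5 * y)
  => ( 7 * ( 5 * y ) ) >= 10
stmt 1: z := x * y  -- replace 0 occurrence(s) of z with (x * y)
  => ( 7 * ( 5 * y ) ) >= 10

Answer: ( 7 * ( 5 * y ) ) >= 10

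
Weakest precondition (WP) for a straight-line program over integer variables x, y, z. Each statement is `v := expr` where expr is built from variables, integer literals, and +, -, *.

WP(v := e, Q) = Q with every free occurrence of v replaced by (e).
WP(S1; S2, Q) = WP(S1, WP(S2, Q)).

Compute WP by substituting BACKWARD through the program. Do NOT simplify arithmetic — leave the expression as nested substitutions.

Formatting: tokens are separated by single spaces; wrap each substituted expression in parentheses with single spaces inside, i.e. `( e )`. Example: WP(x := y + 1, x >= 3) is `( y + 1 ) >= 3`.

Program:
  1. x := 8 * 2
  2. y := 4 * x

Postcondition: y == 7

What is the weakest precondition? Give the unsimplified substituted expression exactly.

Answer: ( 4 * ( 8 * 2 ) ) == 7

Derivation:
post: y == 7
stmt 2: y := 4 * x  -- replace 1 occurrence(s) of y with (4 * x)
  => ( 4 * x ) == 7
stmt 1: x := 8 * 2  -- replace 1 occurrence(s) of x with (8 * 2)
  => ( 4 * ( 8 * 2 ) ) == 7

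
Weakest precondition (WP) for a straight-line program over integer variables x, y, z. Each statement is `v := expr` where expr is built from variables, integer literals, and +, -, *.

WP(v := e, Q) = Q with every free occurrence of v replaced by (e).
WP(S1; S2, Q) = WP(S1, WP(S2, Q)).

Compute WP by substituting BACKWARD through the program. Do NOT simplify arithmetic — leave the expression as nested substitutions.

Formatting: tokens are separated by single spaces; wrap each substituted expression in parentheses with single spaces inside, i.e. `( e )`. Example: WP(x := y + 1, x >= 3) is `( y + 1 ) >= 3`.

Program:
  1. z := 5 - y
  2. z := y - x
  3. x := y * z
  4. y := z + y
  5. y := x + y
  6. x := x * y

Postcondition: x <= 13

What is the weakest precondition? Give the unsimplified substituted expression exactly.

post: x <= 13
stmt 6: x := x * y  -- replace 1 occurrence(s) of x with (x * y)
  => ( x * y ) <= 13
stmt 5: y := x + y  -- replace 1 occurrence(s) of y with (x + y)
  => ( x * ( x + y ) ) <= 13
stmt 4: y := z + y  -- replace 1 occurrence(s) of y with (z + y)
  => ( x * ( x + ( z + y ) ) ) <= 13
stmt 3: x := y * z  -- replace 2 occurrence(s) of x with (y * z)
  => ( ( y * z ) * ( ( y * z ) + ( z + y ) ) ) <= 13
stmt 2: z := y - x  -- replace 3 occurrence(s) of z with (y - x)
  => ( ( y * ( y - x ) ) * ( ( y * ( y - x ) ) + ( ( y - x ) + y ) ) ) <= 13
stmt 1: z := 5 - y  -- replace 0 occurrence(s) of z with (5 - y)
  => ( ( y * ( y - x ) ) * ( ( y * ( y - x ) ) + ( ( y - x ) + y ) ) ) <= 13

Answer: ( ( y * ( y - x ) ) * ( ( y * ( y - x ) ) + ( ( y - x ) + y ) ) ) <= 13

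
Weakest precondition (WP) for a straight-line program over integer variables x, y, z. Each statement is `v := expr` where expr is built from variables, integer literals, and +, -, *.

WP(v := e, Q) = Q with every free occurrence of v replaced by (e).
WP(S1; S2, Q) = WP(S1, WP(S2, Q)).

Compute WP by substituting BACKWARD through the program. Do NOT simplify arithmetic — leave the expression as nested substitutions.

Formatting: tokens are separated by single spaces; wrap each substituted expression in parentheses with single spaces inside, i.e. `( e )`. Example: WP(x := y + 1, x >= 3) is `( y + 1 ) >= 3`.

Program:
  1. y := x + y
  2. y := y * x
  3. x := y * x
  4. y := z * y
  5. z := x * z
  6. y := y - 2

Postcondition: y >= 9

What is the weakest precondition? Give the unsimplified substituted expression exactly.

post: y >= 9
stmt 6: y := y - 2  -- replace 1 occurrence(s) of y with (y - 2)
  => ( y - 2 ) >= 9
stmt 5: z := x * z  -- replace 0 occurrence(s) of z with (x * z)
  => ( y - 2 ) >= 9
stmt 4: y := z * y  -- replace 1 occurrence(s) of y with (z * y)
  => ( ( z * y ) - 2 ) >= 9
stmt 3: x := y * x  -- replace 0 occurrence(s) of x with (y * x)
  => ( ( z * y ) - 2 ) >= 9
stmt 2: y := y * x  -- replace 1 occurrence(s) of y with (y * x)
  => ( ( z * ( y * x ) ) - 2 ) >= 9
stmt 1: y := x + y  -- replace 1 occurrence(s) of y with (x + y)
  => ( ( z * ( ( x + y ) * x ) ) - 2 ) >= 9

Answer: ( ( z * ( ( x + y ) * x ) ) - 2 ) >= 9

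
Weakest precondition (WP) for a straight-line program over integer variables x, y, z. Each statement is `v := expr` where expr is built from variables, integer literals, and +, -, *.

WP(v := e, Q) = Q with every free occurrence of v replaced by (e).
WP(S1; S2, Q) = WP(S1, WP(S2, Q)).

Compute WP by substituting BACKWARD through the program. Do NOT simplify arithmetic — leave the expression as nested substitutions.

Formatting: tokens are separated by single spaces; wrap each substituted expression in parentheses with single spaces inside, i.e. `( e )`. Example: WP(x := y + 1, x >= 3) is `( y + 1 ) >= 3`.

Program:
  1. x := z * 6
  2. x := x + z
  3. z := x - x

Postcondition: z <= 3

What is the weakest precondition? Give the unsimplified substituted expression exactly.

Answer: ( ( ( z * 6 ) + z ) - ( ( z * 6 ) + z ) ) <= 3

Derivation:
post: z <= 3
stmt 3: z := x - x  -- replace 1 occurrence(s) of z with (x - x)
  => ( x - x ) <= 3
stmt 2: x := x + z  -- replace 2 occurrence(s) of x with (x + z)
  => ( ( x + z ) - ( x + z ) ) <= 3
stmt 1: x := z * 6  -- replace 2 occurrence(s) of x with (z * 6)
  => ( ( ( z * 6 ) + z ) - ( ( z * 6 ) + z ) ) <= 3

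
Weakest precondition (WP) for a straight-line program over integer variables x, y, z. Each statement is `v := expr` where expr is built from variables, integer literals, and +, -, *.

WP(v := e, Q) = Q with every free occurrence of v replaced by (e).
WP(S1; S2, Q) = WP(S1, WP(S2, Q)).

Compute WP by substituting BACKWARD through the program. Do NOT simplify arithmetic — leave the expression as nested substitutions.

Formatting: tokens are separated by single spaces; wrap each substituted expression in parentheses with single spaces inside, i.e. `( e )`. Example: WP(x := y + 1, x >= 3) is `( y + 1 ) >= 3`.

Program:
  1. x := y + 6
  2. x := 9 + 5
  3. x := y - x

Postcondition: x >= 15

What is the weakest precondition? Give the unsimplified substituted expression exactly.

Answer: ( y - ( 9 + 5 ) ) >= 15

Derivation:
post: x >= 15
stmt 3: x := y - x  -- replace 1 occurrence(s) of x with (y - x)
  => ( y - x ) >= 15
stmt 2: x := 9 + 5  -- replace 1 occurrence(s) of x with (9 + 5)
  => ( y - ( 9 + 5 ) ) >= 15
stmt 1: x := y + 6  -- replace 0 occurrence(s) of x with (y + 6)
  => ( y - ( 9 + 5 ) ) >= 15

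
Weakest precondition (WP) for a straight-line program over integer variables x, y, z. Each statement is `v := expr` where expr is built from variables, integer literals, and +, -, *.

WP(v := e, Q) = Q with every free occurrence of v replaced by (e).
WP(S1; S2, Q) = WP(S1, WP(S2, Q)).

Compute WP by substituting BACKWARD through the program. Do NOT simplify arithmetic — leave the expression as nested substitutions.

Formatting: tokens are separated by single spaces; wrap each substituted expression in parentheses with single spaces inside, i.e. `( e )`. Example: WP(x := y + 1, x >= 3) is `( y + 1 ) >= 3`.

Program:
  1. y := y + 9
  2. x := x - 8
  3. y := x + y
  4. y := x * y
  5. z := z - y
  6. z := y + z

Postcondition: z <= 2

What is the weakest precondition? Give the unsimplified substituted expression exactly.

Answer: ( ( ( x - 8 ) * ( ( x - 8 ) + ( y + 9 ) ) ) + ( z - ( ( x - 8 ) * ( ( x - 8 ) + ( y + 9 ) ) ) ) ) <= 2

Derivation:
post: z <= 2
stmt 6: z := y + z  -- replace 1 occurrence(s) of z with (y + z)
  => ( y + z ) <= 2
stmt 5: z := z - y  -- replace 1 occurrence(s) of z with (z - y)
  => ( y + ( z - y ) ) <= 2
stmt 4: y := x * y  -- replace 2 occurrence(s) of y with (x * y)
  => ( ( x * y ) + ( z - ( x * y ) ) ) <= 2
stmt 3: y := x + y  -- replace 2 occurrence(s) of y with (x + y)
  => ( ( x * ( x + y ) ) + ( z - ( x * ( x + y ) ) ) ) <= 2
stmt 2: x := x - 8  -- replace 4 occurrence(s) of x with (x - 8)
  => ( ( ( x - 8 ) * ( ( x - 8 ) + y ) ) + ( z - ( ( x - 8 ) * ( ( x - 8 ) + y ) ) ) ) <= 2
stmt 1: y := y + 9  -- replace 2 occurrence(s) of y with (y + 9)
  => ( ( ( x - 8 ) * ( ( x - 8 ) + ( y + 9 ) ) ) + ( z - ( ( x - 8 ) * ( ( x - 8 ) + ( y + 9 ) ) ) ) ) <= 2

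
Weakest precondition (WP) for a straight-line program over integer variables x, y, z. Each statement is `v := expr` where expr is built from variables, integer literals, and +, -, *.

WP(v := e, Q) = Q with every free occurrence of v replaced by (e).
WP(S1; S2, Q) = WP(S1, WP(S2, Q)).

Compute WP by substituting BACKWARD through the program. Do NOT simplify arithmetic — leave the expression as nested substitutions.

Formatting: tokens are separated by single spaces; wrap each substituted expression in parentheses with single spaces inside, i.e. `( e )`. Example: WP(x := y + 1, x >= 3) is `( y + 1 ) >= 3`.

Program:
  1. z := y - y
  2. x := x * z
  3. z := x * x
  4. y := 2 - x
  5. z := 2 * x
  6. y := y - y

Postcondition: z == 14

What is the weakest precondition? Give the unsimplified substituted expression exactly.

post: z == 14
stmt 6: y := y - y  -- replace 0 occurrence(s) of y with (y - y)
  => z == 14
stmt 5: z := 2 * x  -- replace 1 occurrence(s) of z with (2 * x)
  => ( 2 * x ) == 14
stmt 4: y := 2 - x  -- replace 0 occurrence(s) of y with (2 - x)
  => ( 2 * x ) == 14
stmt 3: z := x * x  -- replace 0 occurrence(s) of z with (x * x)
  => ( 2 * x ) == 14
stmt 2: x := x * z  -- replace 1 occurrence(s) of x with (x * z)
  => ( 2 * ( x * z ) ) == 14
stmt 1: z := y - y  -- replace 1 occurrence(s) of z with (y - y)
  => ( 2 * ( x * ( y - y ) ) ) == 14

Answer: ( 2 * ( x * ( y - y ) ) ) == 14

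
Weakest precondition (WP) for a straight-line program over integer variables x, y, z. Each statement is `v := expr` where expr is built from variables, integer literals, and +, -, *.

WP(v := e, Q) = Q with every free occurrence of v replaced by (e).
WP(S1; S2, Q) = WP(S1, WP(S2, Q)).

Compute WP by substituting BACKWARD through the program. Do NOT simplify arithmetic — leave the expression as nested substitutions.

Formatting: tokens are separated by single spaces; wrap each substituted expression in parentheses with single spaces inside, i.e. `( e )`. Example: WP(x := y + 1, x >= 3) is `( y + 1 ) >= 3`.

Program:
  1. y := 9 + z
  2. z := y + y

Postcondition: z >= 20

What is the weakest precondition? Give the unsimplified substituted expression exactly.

post: z >= 20
stmt 2: z := y + y  -- replace 1 occurrence(s) of z with (y + y)
  => ( y + y ) >= 20
stmt 1: y := 9 + z  -- replace 2 occurrence(s) of y with (9 + z)
  => ( ( 9 + z ) + ( 9 + z ) ) >= 20

Answer: ( ( 9 + z ) + ( 9 + z ) ) >= 20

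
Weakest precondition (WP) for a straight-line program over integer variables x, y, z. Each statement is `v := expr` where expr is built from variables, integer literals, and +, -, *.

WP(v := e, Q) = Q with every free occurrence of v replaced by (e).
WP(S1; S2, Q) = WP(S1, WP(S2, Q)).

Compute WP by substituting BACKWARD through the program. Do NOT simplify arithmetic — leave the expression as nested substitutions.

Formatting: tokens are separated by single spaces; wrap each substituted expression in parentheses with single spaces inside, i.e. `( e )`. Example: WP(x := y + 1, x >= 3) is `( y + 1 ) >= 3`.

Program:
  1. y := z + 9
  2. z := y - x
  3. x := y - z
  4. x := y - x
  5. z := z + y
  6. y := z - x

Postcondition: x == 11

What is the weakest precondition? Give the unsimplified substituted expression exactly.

Answer: ( ( z + 9 ) - ( ( z + 9 ) - ( ( z + 9 ) - x ) ) ) == 11

Derivation:
post: x == 11
stmt 6: y := z - x  -- replace 0 occurrence(s) of y with (z - x)
  => x == 11
stmt 5: z := z + y  -- replace 0 occurrence(s) of z with (z + y)
  => x == 11
stmt 4: x := y - x  -- replace 1 occurrence(s) of x with (y - x)
  => ( y - x ) == 11
stmt 3: x := y - z  -- replace 1 occurrence(s) of x with (y - z)
  => ( y - ( y - z ) ) == 11
stmt 2: z := y - x  -- replace 1 occurrence(s) of z with (y - x)
  => ( y - ( y - ( y - x ) ) ) == 11
stmt 1: y := z + 9  -- replace 3 occurrence(s) of y with (z + 9)
  => ( ( z + 9 ) - ( ( z + 9 ) - ( ( z + 9 ) - x ) ) ) == 11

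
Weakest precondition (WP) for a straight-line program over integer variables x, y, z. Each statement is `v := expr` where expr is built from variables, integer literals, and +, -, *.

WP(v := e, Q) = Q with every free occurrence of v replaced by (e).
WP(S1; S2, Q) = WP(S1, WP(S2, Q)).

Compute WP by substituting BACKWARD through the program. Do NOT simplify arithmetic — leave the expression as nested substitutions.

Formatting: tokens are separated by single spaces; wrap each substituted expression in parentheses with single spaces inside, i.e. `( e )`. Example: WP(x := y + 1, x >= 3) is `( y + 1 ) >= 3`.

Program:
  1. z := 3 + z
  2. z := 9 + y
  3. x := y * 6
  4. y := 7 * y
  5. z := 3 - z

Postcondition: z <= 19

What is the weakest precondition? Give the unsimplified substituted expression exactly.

Answer: ( 3 - ( 9 + y ) ) <= 19

Derivation:
post: z <= 19
stmt 5: z := 3 - z  -- replace 1 occurrence(s) of z with (3 - z)
  => ( 3 - z ) <= 19
stmt 4: y := 7 * y  -- replace 0 occurrence(s) of y with (7 * y)
  => ( 3 - z ) <= 19
stmt 3: x := y * 6  -- replace 0 occurrence(s) of x with (y * 6)
  => ( 3 - z ) <= 19
stmt 2: z := 9 + y  -- replace 1 occurrence(s) of z with (9 + y)
  => ( 3 - ( 9 + y ) ) <= 19
stmt 1: z := 3 + z  -- replace 0 occurrence(s) of z with (3 + z)
  => ( 3 - ( 9 + y ) ) <= 19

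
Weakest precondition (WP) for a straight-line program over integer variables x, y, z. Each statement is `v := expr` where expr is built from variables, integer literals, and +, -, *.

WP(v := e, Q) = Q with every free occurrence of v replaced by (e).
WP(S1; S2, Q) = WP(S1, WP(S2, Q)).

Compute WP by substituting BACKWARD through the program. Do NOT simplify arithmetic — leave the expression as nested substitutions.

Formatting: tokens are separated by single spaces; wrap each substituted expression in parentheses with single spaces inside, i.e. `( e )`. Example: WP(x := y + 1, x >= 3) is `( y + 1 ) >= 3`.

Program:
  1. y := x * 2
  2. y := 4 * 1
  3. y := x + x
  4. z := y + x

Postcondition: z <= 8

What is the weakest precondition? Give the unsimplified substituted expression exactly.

Answer: ( ( x + x ) + x ) <= 8

Derivation:
post: z <= 8
stmt 4: z := y + x  -- replace 1 occurrence(s) of z with (y + x)
  => ( y + x ) <= 8
stmt 3: y := x + x  -- replace 1 occurrence(s) of y with (x + x)
  => ( ( x + x ) + x ) <= 8
stmt 2: y := 4 * 1  -- replace 0 occurrence(s) of y with (4 * 1)
  => ( ( x + x ) + x ) <= 8
stmt 1: y := x * 2  -- replace 0 occurrence(s) of y with (x * 2)
  => ( ( x + x ) + x ) <= 8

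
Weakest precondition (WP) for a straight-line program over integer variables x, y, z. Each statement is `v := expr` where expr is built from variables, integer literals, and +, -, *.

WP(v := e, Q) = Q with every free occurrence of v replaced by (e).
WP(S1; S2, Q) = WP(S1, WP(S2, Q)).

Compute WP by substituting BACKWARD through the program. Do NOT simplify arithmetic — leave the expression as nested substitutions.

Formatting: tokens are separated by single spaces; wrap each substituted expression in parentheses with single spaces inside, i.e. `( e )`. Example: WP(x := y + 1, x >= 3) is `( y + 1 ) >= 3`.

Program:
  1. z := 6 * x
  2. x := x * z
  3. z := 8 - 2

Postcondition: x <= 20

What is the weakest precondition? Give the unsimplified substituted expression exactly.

Answer: ( x * ( 6 * x ) ) <= 20

Derivation:
post: x <= 20
stmt 3: z := 8 - 2  -- replace 0 occurrence(s) of z with (8 - 2)
  => x <= 20
stmt 2: x := x * z  -- replace 1 occurrence(s) of x with (x * z)
  => ( x * z ) <= 20
stmt 1: z := 6 * x  -- replace 1 occurrence(s) of z with (6 * x)
  => ( x * ( 6 * x ) ) <= 20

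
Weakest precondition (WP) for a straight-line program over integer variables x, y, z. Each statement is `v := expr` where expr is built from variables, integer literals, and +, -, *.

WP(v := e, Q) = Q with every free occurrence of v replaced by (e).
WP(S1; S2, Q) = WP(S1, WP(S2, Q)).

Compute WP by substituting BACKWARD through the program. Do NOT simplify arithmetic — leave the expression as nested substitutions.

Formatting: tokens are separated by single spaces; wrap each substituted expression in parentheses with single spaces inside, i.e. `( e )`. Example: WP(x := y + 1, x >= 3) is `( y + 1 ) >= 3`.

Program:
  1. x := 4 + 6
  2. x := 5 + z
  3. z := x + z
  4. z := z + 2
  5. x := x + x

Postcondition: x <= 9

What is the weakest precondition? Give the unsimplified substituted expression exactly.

Answer: ( ( 5 + z ) + ( 5 + z ) ) <= 9

Derivation:
post: x <= 9
stmt 5: x := x + x  -- replace 1 occurrence(s) of x with (x + x)
  => ( x + x ) <= 9
stmt 4: z := z + 2  -- replace 0 occurrence(s) of z with (z + 2)
  => ( x + x ) <= 9
stmt 3: z := x + z  -- replace 0 occurrence(s) of z with (x + z)
  => ( x + x ) <= 9
stmt 2: x := 5 + z  -- replace 2 occurrence(s) of x with (5 + z)
  => ( ( 5 + z ) + ( 5 + z ) ) <= 9
stmt 1: x := 4 + 6  -- replace 0 occurrence(s) of x with (4 + 6)
  => ( ( 5 + z ) + ( 5 + z ) ) <= 9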